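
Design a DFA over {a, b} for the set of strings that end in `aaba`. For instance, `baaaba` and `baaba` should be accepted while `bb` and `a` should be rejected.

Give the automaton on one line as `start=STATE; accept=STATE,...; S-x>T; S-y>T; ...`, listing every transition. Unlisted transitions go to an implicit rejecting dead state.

start=q0; accept=q4; q0-a>q1; q0-b>q0; q1-a>q2; q1-b>q0; q2-a>q2; q2-b>q3; q3-a>q4; q3-b>q0; q4-a>q2; q4-b>q0

Let each state record the length of the longest suffix of the input read so far that is also a prefix of `aaba`. q1 means the last symbol is `a`; q2 means the last 2 symbols are `aa`; q3 means the last 3 symbols are `aab`; q4 means the last 4 symbols are `aaba`. Accept only at q4, where the string currently ends in `aaba`.
5 states suffice.
        a   b  
>  q0   q1  q0 
   q1   q2  q0 
   q2   q2  q3 
   q3   q4  q0 
 * q4   q2  q0 
(> = start, * = accepting)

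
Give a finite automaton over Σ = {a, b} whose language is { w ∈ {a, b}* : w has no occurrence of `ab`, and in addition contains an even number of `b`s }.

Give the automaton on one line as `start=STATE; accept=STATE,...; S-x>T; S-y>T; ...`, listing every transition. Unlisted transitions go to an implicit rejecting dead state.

start=q0; accept=q0,q1; q0-a>q1; q0-b>q2; q1-a>q1; q1-b>q3; q2-a>q3; q2-b>q0; q3-a>q3; q3-b>q3

Build one automaton per condition and run them in lockstep. The first has 3 states tracking partial matches of the forbidden pattern `ab`; the second has 2 states tracking the count of `b`s modulo 2. A product state is a pair (one from each), accepting exactly when both do. Equivalent product states are then merged.
        a   b  
>* q0   q1  q2 
 * q1   q1  q3 
   q2   q3  q0 
   q3   q3  q3 
(> = start, * = accepting)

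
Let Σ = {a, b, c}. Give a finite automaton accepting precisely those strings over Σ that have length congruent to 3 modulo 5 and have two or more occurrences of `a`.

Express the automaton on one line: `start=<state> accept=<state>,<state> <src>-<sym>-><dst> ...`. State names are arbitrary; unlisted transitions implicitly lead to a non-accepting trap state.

start=S0 accept=S6,S7 S0-a->S1 S0-b->S2 S0-c->S2 S1-a->S3 S1-b->S4 S1-c->S4 S2-a->S4 S2-b->S5 S2-c->S5 S3-a->S6 S3-b->S7 S3-c->S7 S4-a->S7 S4-b->S8 S4-c->S8 S5-a->S8 S5-b->S9 S5-c->S9 S6-a->S10 S6-b->S10 S6-c->S10 S7-a->S10 S7-b->S11 S7-c->S11 S8-a->S11 S8-b->S12 S8-c->S12 S9-a->S12 S9-b->S13 S9-c->S13 S10-a->S14 S10-b->S14 S10-c->S14 S11-a->S14 S11-b->S15 S11-c->S15 S12-a->S15 S12-b->S16 S12-c->S16 S13-a->S16 S13-b->S0 S13-c->S0 S14-a->S17 S14-b->S17 S14-c->S17 S15-a->S17 S15-b->S18 S15-c->S18 S16-a->S18 S16-b->S1 S16-c->S1 S17-a->S19 S17-b->S19 S17-c->S19 S18-a->S19 S18-b->S3 S18-c->S3 S19-a->S6 S19-b->S6 S19-c->S6

Build one automaton per condition and run them in lockstep. The first has 5 states tracking the input length modulo 5; the second has 4 states tracking the count of `a`s, saturating at 3. A product state is a pair (one from each), accepting exactly when both do.
          a    b    c  
>  S0     S1   S2   S2 
   S1     S3   S4   S4 
   S2     S4   S5   S5 
   S3     S6   S7   S7 
   S4     S7   S8   S8 
   S5     S8   S9   S9 
 * S6    S10  S10  S10 
 * S7    S10  S11  S11 
   S8    S11  S12  S12 
   S9    S12  S13  S13 
   S10   S14  S14  S14 
   S11   S14  S15  S15 
   S12   S15  S16  S16 
   S13   S16   S0   S0 
   S14   S17  S17  S17 
   S15   S17  S18  S18 
   S16   S18   S1   S1 
   S17   S19  S19  S19 
   S18   S19   S3   S3 
   S19    S6   S6   S6 
(> = start, * = accepting)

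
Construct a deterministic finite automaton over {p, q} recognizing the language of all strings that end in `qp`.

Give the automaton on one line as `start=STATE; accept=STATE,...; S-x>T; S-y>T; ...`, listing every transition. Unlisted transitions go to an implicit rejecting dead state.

Let each state record the length of the longest suffix of the input read so far that is also a prefix of `qp`. B means the last symbol is `q`; C means the last 2 symbols are `qp`. Accept only at C, where the string currently ends in `qp`.
       p  q 
>  A   A  B 
   B   C  B 
 * C   A  B 
(> = start, * = accepting)

start=A; accept=C; A-p>A; A-q>B; B-p>C; B-q>B; C-p>A; C-q>B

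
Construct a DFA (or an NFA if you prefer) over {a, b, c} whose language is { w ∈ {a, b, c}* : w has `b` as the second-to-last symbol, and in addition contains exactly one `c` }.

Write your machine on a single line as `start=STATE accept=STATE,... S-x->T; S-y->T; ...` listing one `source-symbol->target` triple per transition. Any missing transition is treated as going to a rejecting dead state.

Run two small machines in parallel and take their product. The first has 13 states tracking the last 2 symbols read; the second has 3 states tracking the count of `c`s, saturating at 2. A product state is a pair (one from each), accepting exactly when both do. Equivalent product states are then merged.
A 7-state machine:
        a   b   c  
>  S0   S0  S1  S2 
   S1   S0  S1  S3 
   S2   S2  S4  S5 
 * S3   S2  S4  S5 
   S4   S3  S6  S5 
   S5   S5  S5  S5 
 * S6   S3  S6  S5 
(> = start, * = accepting)

start=S0; accept=S3,S6; S0-a->S0; S0-b->S1; S0-c->S2; S1-a->S0; S1-b->S1; S1-c->S3; S2-a->S2; S2-b->S4; S2-c->S5; S3-a->S2; S3-b->S4; S3-c->S5; S4-a->S3; S4-b->S6; S4-c->S5; S5-a->S5; S5-b->S5; S5-c->S5; S6-a->S3; S6-b->S6; S6-c->S5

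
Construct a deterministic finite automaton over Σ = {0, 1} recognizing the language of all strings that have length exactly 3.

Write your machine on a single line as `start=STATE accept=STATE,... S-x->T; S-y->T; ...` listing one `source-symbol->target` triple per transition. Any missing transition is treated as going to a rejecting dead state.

We only need to distinguish lengths 0, 1, …, 3, and '>3'. Chain q0 → q1 → q2 → q3 → q4 on every symbol, with q4 looping. Accepting states: {q3}.
With 5 states:
        0   1  
>  q0   q1  q1 
   q1   q2  q2 
   q2   q3  q3 
 * q3   q4  q4 
   q4   q4  q4 
(> = start, * = accepting)

start=q0; accept=q3; q0-0->q1; q0-1->q1; q1-0->q2; q1-1->q2; q2-0->q3; q2-1->q3; q3-0->q4; q3-1->q4; q4-0->q4; q4-1->q4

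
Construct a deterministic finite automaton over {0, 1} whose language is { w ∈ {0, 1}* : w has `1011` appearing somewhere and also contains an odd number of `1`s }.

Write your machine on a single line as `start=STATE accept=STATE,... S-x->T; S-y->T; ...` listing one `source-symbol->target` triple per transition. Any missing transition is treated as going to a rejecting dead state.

Run two small machines in parallel and take their product. The first has 5 states tracking whether and how much of `1011` has been seen; the second has 2 states tracking the count of `1`s modulo 2. A product state is a pair (one from each), accepting exactly when both do.
With 10 states:
        0   1  
>  q0   q0  q1 
   q1   q2  q3 
   q2   q4  q5 
   q3   q6  q1 
   q4   q4  q3 
   q5   q6  q7 
   q6   q0  q8 
 * q7   q7  q9 
   q8   q2  q9 
   q9   q9  q7 
(> = start, * = accepting)

start=q0; accept=q7; q0-0->q0; q0-1->q1; q1-0->q2; q1-1->q3; q2-0->q4; q2-1->q5; q3-0->q6; q3-1->q1; q4-0->q4; q4-1->q3; q5-0->q6; q5-1->q7; q6-0->q0; q6-1->q8; q7-0->q7; q7-1->q9; q8-0->q2; q8-1->q9; q9-0->q9; q9-1->q7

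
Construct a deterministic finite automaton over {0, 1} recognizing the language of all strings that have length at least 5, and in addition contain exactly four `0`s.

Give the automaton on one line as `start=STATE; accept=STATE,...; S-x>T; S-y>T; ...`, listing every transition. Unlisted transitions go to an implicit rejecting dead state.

start=s0; accept=s10; s0-0>s1; s0-1>s2; s1-0>s3; s1-1>s4; s2-0>s4; s2-1>s2; s3-0>s5; s3-1>s6; s4-0>s6; s4-1>s4; s5-0>s7; s5-1>s8; s6-0>s8; s6-1>s6; s7-0>s9; s7-1>s10; s8-0>s10; s8-1>s8; s9-0>s9; s9-1>s9; s10-0>s9; s10-1>s10

Handle the two conditions separately and then intersect. The first has 7 states tracking the input length, saturating at 6; the second has 6 states tracking the count of `0`s, saturating at 5. A product state is a pair (one from each), accepting exactly when both do. After merging equivalent states the machine shrinks.
An 11-state machine:
          0    1  
>  s0     s1   s2 
   s1     s3   s4 
   s2     s4   s2 
   s3     s5   s6 
   s4     s6   s4 
   s5     s7   s8 
   s6     s8   s6 
   s7     s9  s10 
   s8    s10   s8 
   s9     s9   s9 
 * s10    s9  s10 
(> = start, * = accepting)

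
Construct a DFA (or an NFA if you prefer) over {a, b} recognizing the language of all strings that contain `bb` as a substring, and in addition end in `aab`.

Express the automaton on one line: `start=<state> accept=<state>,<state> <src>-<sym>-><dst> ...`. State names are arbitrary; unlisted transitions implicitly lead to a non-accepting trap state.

Build one automaton per condition and run them in lockstep. One (3 states) tracks whether and how much of `bb` has been seen; the other (4 states) tracks how much of the suffix `aab` has currently been matched. Each combined state is a pair, one component from each; accept when both components accept.
        a   b  
>  q0   q1  q2 
   q1   q3  q2 
   q2   q1  q4 
   q3   q3  q5 
   q4   q6  q4 
   q5   q1  q4 
   q6   q7  q4 
   q7   q7  q8 
 * q8   q6  q4 
(> = start, * = accepting)

start=q0 accept=q8 q0-a->q1 q0-b->q2 q1-a->q3 q1-b->q2 q2-a->q1 q2-b->q4 q3-a->q3 q3-b->q5 q4-a->q6 q4-b->q4 q5-a->q1 q5-b->q4 q6-a->q7 q6-b->q4 q7-a->q7 q7-b->q8 q8-a->q6 q8-b->q4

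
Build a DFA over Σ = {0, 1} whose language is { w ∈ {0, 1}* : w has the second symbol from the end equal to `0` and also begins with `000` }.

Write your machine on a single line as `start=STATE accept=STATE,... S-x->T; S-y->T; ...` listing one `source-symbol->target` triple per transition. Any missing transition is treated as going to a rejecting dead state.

Run two small machines in parallel and take their product. One (7 states) tracks the last 2 symbols read; the other (5 states) tracks whether the input so far still matches the prefix `000`. Each combined state is a pair, one component from each; accept when both components accept.
A 12-state machine:
       0  1 
>  A   B  C 
   B   D  E 
   C   F  G 
   D   H  E 
   E   F  G 
   F   I  E 
   G   F  G 
 * H   H  J 
   I   I  E 
 * J   K  L 
   K   H  J 
   L   K  L 
(> = start, * = accepting)

start=A; accept=H,J; A-0->B; A-1->C; B-0->D; B-1->E; C-0->F; C-1->G; D-0->H; D-1->E; E-0->F; E-1->G; F-0->I; F-1->E; G-0->F; G-1->G; H-0->H; H-1->J; I-0->I; I-1->E; J-0->K; J-1->L; K-0->H; K-1->J; L-0->K; L-1->L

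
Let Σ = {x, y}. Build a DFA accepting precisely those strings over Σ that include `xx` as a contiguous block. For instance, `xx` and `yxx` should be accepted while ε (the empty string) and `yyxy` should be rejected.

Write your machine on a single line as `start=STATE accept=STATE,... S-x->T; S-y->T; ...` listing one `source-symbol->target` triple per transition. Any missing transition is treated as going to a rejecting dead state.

States A..B record the length of the longest prefix of `xx` that matches the current input suffix. Reaching C means `xx` has been seen, and we stay there forever. Accept from C.
3 states suffice.
       x  y 
>  A   B  A 
   B   C  A 
 * C   C  C 
(> = start, * = accepting)

start=A; accept=C; A-x->B; A-y->A; B-x->C; B-y->A; C-x->C; C-y->C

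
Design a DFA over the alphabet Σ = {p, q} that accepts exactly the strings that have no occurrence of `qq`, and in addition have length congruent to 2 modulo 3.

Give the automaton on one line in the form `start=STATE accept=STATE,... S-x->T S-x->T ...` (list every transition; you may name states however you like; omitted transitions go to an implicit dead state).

Run two small machines in parallel and take their product. One (3 states) tracks partial matches of the forbidden pattern `qq`; the other (3 states) tracks the input length modulo 3. Each combined state is a pair, one component from each; accept when both components accept.
A 9-state machine:
       p  q 
>  A   B  C 
   B   D  E 
   C   D  F 
 * D   A  G 
 * E   A  H 
   F   H  H 
   G   B  I 
   H   I  I 
   I   F  F 
(> = start, * = accepting)

start=A accept=D,E A-p->B A-q->C B-p->D B-q->E C-p->D C-q->F D-p->A D-q->G E-p->A E-q->H F-p->H F-q->H G-p->B G-q->I H-p->I H-q->I I-p->F I-q->F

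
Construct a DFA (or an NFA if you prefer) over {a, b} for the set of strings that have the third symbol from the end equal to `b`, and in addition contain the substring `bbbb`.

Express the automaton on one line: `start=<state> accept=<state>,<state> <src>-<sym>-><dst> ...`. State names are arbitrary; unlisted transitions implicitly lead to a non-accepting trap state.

start=S0 accept=S15,S16,S17,S18 S0-a->S1 S0-b->S2 S1-a->S3 S1-b->S4 S2-a->S5 S2-b->S6 S3-a->S7 S3-b->S8 S4-a->S9 S4-b->S10 S5-a->S11 S5-b->S12 S6-a->S13 S6-b->S14 S7-a->S7 S7-b->S8 S8-a->S9 S8-b->S10 S9-a->S11 S9-b->S12 S10-a->S13 S10-b->S14 S11-a->S7 S11-b->S8 S12-a->S9 S12-b->S10 S13-a->S11 S13-b->S12 S14-a->S13 S14-b->S15 S15-a->S16 S15-b->S15 S16-a->S17 S16-b->S18 S17-a->S19 S17-b->S20 S18-a->S21 S18-b->S22 S19-a->S19 S19-b->S20 S20-a->S21 S20-b->S22 S21-a->S17 S21-b->S18 S22-a->S16 S22-b->S15

Run two small machines in parallel and take their product. The first has 15 states tracking the last 3 symbols read; the second has 5 states tracking whether and how much of `bbbb` has been seen. A product state is a pair (one from each), accepting exactly when both do.
With 23 states:
          a    b  
>  S0     S1   S2 
   S1     S3   S4 
   S2     S5   S6 
   S3     S7   S8 
   S4     S9  S10 
   S5    S11  S12 
   S6    S13  S14 
   S7     S7   S8 
   S8     S9  S10 
   S9    S11  S12 
   S10   S13  S14 
   S11    S7   S8 
   S12    S9  S10 
   S13   S11  S12 
   S14   S13  S15 
 * S15   S16  S15 
 * S16   S17  S18 
 * S17   S19  S20 
 * S18   S21  S22 
   S19   S19  S20 
   S20   S21  S22 
   S21   S17  S18 
   S22   S16  S15 
(> = start, * = accepting)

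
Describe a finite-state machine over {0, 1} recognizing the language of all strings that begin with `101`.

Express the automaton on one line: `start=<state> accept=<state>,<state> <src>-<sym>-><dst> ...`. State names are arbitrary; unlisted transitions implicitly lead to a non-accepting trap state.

Check the first 3 symbols one by one: S0 through S2 record how many have matched `101` so far; any wrong symbol goes to the dead state S4. After all 3 match we enter the accepting sink S3.
With 5 states:
        0   1  
>  S0   S4  S1 
   S1   S2  S4 
   S2   S4  S3 
 * S3   S3  S3 
   S4   S4  S4 
(> = start, * = accepting)

start=S0 accept=S3 S0-0->S4 S0-1->S1 S1-0->S2 S1-1->S4 S2-0->S4 S2-1->S3 S3-0->S3 S3-1->S3 S4-0->S4 S4-1->S4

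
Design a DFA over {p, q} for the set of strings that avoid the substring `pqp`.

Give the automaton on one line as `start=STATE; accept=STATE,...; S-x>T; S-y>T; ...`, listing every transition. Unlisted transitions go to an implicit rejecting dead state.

start=A; accept=A,B,C; A-p>B; A-q>A; B-p>B; B-q>C; C-p>D; C-q>A; D-p>D; D-q>D

Track partial matches of the forbidden pattern `pqp`. State D is a dead state reached once `pqp` has occurred; every other state accepts. A means no part of `pqp` is currently matched.
With 4 states:
       p  q 
>* A   B  A 
 * B   B  C 
 * C   D  A 
   D   D  D 
(> = start, * = accepting)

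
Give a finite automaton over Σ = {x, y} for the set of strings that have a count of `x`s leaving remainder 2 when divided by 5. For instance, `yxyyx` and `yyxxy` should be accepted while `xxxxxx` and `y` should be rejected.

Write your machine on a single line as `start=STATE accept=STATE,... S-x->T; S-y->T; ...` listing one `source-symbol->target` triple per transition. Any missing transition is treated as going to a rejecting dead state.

start=q0; accept=q2; q0-x->q1; q0-y->q0; q1-x->q2; q1-y->q1; q2-x->q3; q2-y->q2; q3-x->q4; q3-y->q3; q4-x->q0; q4-y->q4

Keep the running count of `x`s modulo 5: each `x` advances along the cycle q0 → q1 → q2 → q3 → q4 → q0 while other symbols loop. Accept at q2.
With 5 states:
        x   y  
>  q0   q1  q0 
   q1   q2  q1 
 * q2   q3  q2 
   q3   q4  q3 
   q4   q0  q4 
(> = start, * = accepting)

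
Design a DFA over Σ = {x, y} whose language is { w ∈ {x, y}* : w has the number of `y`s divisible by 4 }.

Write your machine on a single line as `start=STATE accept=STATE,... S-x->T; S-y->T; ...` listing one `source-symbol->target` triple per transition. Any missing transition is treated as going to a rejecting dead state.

start=A; accept=A; A-x->A; A-y->B; B-x->B; B-y->C; C-x->C; C-y->D; D-x->D; D-y->A

The only thing that matters is how many `y`s have appeared, reduced mod 4. Use one state per residue: A for 0, …, D for 3. Reading `y` moves to the next residue; anything else stays put. A is accepting.
With 4 states:
       x  y 
>* A   A  B 
   B   B  C 
   C   C  D 
   D   D  A 
(> = start, * = accepting)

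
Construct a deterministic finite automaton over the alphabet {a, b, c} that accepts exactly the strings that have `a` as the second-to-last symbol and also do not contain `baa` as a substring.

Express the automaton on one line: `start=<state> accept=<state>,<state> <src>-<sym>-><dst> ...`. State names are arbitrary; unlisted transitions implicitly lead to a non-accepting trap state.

start=s0 accept=s3,s4,s5 s0-a->s1 s0-b->s2 s0-c->s0 s1-a->s3 s1-b->s4 s1-c->s5 s2-a->s6 s2-b->s2 s2-c->s0 s3-a->s3 s3-b->s4 s3-c->s5 s4-a->s6 s4-b->s2 s4-c->s0 s5-a->s1 s5-b->s2 s5-c->s0 s6-a->s7 s6-b->s4 s6-c->s5 s7-a->s7 s7-b->s7 s7-c->s7

Build one automaton per condition and run them in lockstep. One (13 states) tracks the last 2 symbols read; the other (4 states) tracks partial matches of the forbidden pattern `baa`. Each combined state is a pair, one component from each; accept when both components accept. Equivalent product states are then merged.
An 8-state machine:
        a   b   c  
>  s0   s1  s2  s0 
   s1   s3  s4  s5 
   s2   s6  s2  s0 
 * s3   s3  s4  s5 
 * s4   s6  s2  s0 
 * s5   s1  s2  s0 
   s6   s7  s4  s5 
   s7   s7  s7  s7 
(> = start, * = accepting)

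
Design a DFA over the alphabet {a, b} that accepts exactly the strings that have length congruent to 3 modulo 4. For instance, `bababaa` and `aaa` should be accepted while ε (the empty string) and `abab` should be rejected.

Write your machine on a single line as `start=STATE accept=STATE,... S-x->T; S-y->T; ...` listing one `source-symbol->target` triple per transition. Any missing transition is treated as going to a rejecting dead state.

Only the length mod 4 matters, so use a 4-cycle: from any state, every input symbol moves to the next state, wrapping q3 back to q0. Mark q3 accepting.
        a   b  
>  q0   q1  q1 
   q1   q2  q2 
   q2   q3  q3 
 * q3   q0  q0 
(> = start, * = accepting)

start=q0; accept=q3; q0-a->q1; q0-b->q1; q1-a->q2; q1-b->q2; q2-a->q3; q2-b->q3; q3-a->q0; q3-b->q0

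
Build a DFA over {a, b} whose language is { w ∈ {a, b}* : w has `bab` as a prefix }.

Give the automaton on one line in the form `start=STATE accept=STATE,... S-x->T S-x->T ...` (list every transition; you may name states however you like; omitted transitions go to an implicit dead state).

start=S0 accept=S3 S0-a->S4 S0-b->S1 S1-a->S2 S1-b->S4 S2-a->S4 S2-b->S3 S3-a->S3 S3-b->S3 S4-a->S4 S4-b->S4

Check the first 3 symbols one by one: S0 through S2 record how many have matched `bab` so far; any wrong symbol goes to the dead state S4. After all 3 match we enter the accepting sink S3.
With 5 states:
        a   b  
>  S0   S4  S1 
   S1   S2  S4 
   S2   S4  S3 
 * S3   S3  S3 
   S4   S4  S4 
(> = start, * = accepting)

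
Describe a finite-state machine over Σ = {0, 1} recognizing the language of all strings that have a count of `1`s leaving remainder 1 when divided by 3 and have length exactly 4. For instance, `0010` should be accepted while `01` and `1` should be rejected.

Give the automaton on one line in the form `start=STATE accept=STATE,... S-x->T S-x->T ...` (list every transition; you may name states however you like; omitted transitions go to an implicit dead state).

Run two small machines in parallel and take their product. The first has 3 states tracking the count of `1`s modulo 3; the second has 6 states tracking the input length, saturating at 5. A product state is a pair (one from each), accepting exactly when both do. Equivalent product states are then merged.
10 states suffice.
        0   1  
>  S0   S1  S2 
   S1   S3  S4 
   S2   S4  S5 
   S3   S6  S7 
   S4   S7  S8 
   S5   S8  S6 
   S6   S8  S9 
   S7   S9  S8 
   S8   S8  S8 
 * S9   S8  S8 
(> = start, * = accepting)

start=S0 accept=S9 S0-0->S1 S0-1->S2 S1-0->S3 S1-1->S4 S2-0->S4 S2-1->S5 S3-0->S6 S3-1->S7 S4-0->S7 S4-1->S8 S5-0->S8 S5-1->S6 S6-0->S8 S6-1->S9 S7-0->S9 S7-1->S8 S8-0->S8 S8-1->S8 S9-0->S8 S9-1->S8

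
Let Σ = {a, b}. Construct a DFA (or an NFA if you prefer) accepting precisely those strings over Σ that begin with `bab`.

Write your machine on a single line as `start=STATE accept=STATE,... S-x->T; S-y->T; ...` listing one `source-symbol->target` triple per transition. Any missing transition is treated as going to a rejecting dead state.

Check the first 3 symbols one by one: S0 through S2 record how many have matched `bab` so far; any wrong symbol goes to the dead state S4. After all 3 match we enter the accepting sink S3.
With 5 states:
        a   b  
>  S0   S4  S1 
   S1   S2  S4 
   S2   S4  S3 
 * S3   S3  S3 
   S4   S4  S4 
(> = start, * = accepting)

start=S0; accept=S3; S0-a->S4; S0-b->S1; S1-a->S2; S1-b->S4; S2-a->S4; S2-b->S3; S3-a->S3; S3-b->S3; S4-a->S4; S4-b->S4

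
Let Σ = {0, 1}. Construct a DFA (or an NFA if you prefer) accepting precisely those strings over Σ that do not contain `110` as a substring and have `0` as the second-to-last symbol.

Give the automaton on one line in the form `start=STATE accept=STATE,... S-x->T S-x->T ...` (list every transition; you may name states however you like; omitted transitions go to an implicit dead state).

start=q0 accept=q3,q4 q0-0->q1 q0-1->q2 q1-0->q3 q1-1->q4 q2-0->q1 q2-1->q5 q3-0->q3 q3-1->q4 q4-0->q1 q4-1->q5 q5-0->q5 q5-1->q5

Handle the two conditions separately and then intersect. The first has 4 states tracking partial matches of the forbidden pattern `110`; the second has 7 states tracking the last 2 symbols read. A product state is a pair (one from each), accepting exactly when both do. Minimizing collapses redundant product states.
6 states suffice.
        0   1  
>  q0   q1  q2 
   q1   q3  q4 
   q2   q1  q5 
 * q3   q3  q4 
 * q4   q1  q5 
   q5   q5  q5 
(> = start, * = accepting)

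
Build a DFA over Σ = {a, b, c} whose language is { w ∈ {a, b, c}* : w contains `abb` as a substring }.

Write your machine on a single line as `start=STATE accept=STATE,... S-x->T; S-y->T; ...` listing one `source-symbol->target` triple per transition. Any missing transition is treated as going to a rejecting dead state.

start=q0; accept=q3; q0-a->q1; q0-b->q0; q0-c->q0; q1-a->q1; q1-b->q2; q1-c->q0; q2-a->q1; q2-b->q3; q2-c->q0; q3-a->q3; q3-b->q3; q3-c->q3

Track how much of `abb` has been matched so far: state q0 is no progress, q3 is the absorbing accept state reached once `abb` has occurred. Intermediate states record partial matches; on a mismatch, fall back to the longest reusable overlap.
4 states suffice.
        a   b   c  
>  q0   q1  q0  q0 
   q1   q1  q2  q0 
   q2   q1  q3  q0 
 * q3   q3  q3  q3 
(> = start, * = accepting)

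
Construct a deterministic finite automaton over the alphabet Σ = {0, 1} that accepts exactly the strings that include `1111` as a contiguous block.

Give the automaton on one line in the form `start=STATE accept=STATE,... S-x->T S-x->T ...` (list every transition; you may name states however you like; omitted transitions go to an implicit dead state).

start=A accept=E A-0->A A-1->B B-0->A B-1->C C-0->A C-1->D D-0->A D-1->E E-0->E E-1->E

Track how much of `1111` has been matched so far: state A is no progress, E is the absorbing accept state reached once `1111` has occurred. Intermediate states record partial matches; on a mismatch, fall back to the longest reusable overlap.
       0  1 
>  A   A  B 
   B   A  C 
   C   A  D 
   D   A  E 
 * E   E  E 
(> = start, * = accepting)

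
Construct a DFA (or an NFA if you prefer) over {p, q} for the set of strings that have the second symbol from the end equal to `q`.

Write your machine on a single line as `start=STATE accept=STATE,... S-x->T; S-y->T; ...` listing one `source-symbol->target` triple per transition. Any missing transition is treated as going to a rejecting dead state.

A DFA must remember the last 2 symbols (since which symbol is second-to-last isn't known until the input ends). Use one state per possible window of the last ≤2 symbols; accept from those whose window starts with `q`.
With 7 states:
       p  q 
>  A   B  C 
   B   D  E 
   C   F  G 
   D   D  E 
   E   F  G 
 * F   D  E 
 * G   F  G 
(> = start, * = accepting)

start=A; accept=F,G; A-p->B; A-q->C; B-p->D; B-q->E; C-p->F; C-q->G; D-p->D; D-q->E; E-p->F; E-q->G; F-p->D; F-q->E; G-p->F; G-q->G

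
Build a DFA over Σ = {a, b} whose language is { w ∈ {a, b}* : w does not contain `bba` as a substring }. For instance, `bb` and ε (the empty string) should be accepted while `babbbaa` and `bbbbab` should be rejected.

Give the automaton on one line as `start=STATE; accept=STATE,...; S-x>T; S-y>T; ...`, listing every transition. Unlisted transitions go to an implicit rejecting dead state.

Track partial matches of the forbidden pattern `bba`. State q3 is a dead state reached once `bba` has occurred; every other state accepts. q0 means no part of `bba` is currently matched.
A 4-state machine:
        a   b  
>* q0   q0  q1 
 * q1   q0  q2 
 * q2   q3  q2 
   q3   q3  q3 
(> = start, * = accepting)

start=q0; accept=q0,q1,q2; q0-a>q0; q0-b>q1; q1-a>q0; q1-b>q2; q2-a>q3; q2-b>q2; q3-a>q3; q3-b>q3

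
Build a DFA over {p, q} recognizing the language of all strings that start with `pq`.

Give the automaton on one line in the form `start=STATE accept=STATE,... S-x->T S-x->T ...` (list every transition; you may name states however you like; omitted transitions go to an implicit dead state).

start=S0 accept=S2 S0-p->S1 S0-q->S3 S1-p->S3 S1-q->S2 S2-p->S2 S2-q->S2 S3-p->S3 S3-q->S3

Check the first 2 symbols one by one: S0 through S1 record how many have matched `pq` so far; any wrong symbol goes to the dead state S3. After all 2 match we enter the accepting sink S2.
4 states suffice.
        p   q  
>  S0   S1  S3 
   S1   S3  S2 
 * S2   S2  S2 
   S3   S3  S3 
(> = start, * = accepting)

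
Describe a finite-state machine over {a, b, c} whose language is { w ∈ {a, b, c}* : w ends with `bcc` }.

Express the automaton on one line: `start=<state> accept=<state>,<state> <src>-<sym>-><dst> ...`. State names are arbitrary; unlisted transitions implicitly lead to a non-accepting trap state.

Let each state record the length of the longest suffix of the input read so far that is also a prefix of `bcc`. q1 means the last symbol is `b`; q2 means the last 2 symbols are `bc`; q3 means the last 3 symbols are `bcc`. Accept only at q3, where the string currently ends in `bcc`.
4 states suffice.
        a   b   c  
>  q0   q0  q1  q0 
   q1   q0  q1  q2 
   q2   q0  q1  q3 
 * q3   q0  q1  q0 
(> = start, * = accepting)

start=q0 accept=q3 q0-a->q0 q0-b->q1 q0-c->q0 q1-a->q0 q1-b->q1 q1-c->q2 q2-a->q0 q2-b->q1 q2-c->q3 q3-a->q0 q3-b->q1 q3-c->q0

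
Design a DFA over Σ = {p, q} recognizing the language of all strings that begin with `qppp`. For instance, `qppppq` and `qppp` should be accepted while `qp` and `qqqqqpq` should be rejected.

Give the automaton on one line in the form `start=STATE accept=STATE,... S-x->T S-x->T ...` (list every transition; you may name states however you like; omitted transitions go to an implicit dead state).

Check the first 4 symbols one by one: S0 through S3 record how many have matched `qppp` so far; any wrong symbol goes to the dead state S5. After all 4 match we enter the accepting sink S4.
With 6 states:
        p   q  
>  S0   S5  S1 
   S1   S2  S5 
   S2   S3  S5 
   S3   S4  S5 
 * S4   S4  S4 
   S5   S5  S5 
(> = start, * = accepting)

start=S0 accept=S4 S0-p->S5 S0-q->S1 S1-p->S2 S1-q->S5 S2-p->S3 S2-q->S5 S3-p->S4 S3-q->S5 S4-p->S4 S4-q->S4 S5-p->S5 S5-q->S5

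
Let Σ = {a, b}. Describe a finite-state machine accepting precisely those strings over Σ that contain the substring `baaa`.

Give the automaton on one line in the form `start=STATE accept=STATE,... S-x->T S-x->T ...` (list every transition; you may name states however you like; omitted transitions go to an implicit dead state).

start=s0 accept=s4 s0-a->s0 s0-b->s1 s1-a->s2 s1-b->s1 s2-a->s3 s2-b->s1 s3-a->s4 s3-b->s1 s4-a->s4 s4-b->s4

States s0..s3 record the length of the longest prefix of `baaa` that matches the current input suffix. Reaching s4 means `baaa` has been seen, and we stay there forever. Accept from s4.
5 states suffice.
        a   b  
>  s0   s0  s1 
   s1   s2  s1 
   s2   s3  s1 
   s3   s4  s1 
 * s4   s4  s4 
(> = start, * = accepting)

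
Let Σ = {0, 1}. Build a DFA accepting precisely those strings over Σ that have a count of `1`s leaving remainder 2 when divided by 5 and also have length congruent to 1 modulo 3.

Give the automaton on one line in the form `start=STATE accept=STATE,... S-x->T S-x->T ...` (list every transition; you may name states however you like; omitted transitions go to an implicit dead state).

start=q0 accept=q9 q0-0->q1 q0-1->q2 q1-0->q3 q1-1->q4 q2-0->q4 q2-1->q5 q3-0->q0 q3-1->q6 q4-0->q6 q4-1->q7 q5-0->q7 q5-1->q8 q6-0->q2 q6-1->q9 q7-0->q9 q7-1->q10 q8-0->q10 q8-1->q11 q9-0->q5 q9-1->q12 q10-0->q12 q10-1->q13 q11-0->q13 q11-1->q3 q12-0->q8 q12-1->q14 q13-0->q14 q13-1->q0 q14-0->q11 q14-1->q1

Build one automaton per condition and run them in lockstep. The first has 5 states tracking the count of `1`s modulo 5; the second has 3 states tracking the input length modulo 3. A product state is a pair (one from each), accepting exactly when both do.
15 states suffice.
          0    1  
>  q0     q1   q2 
   q1     q3   q4 
   q2     q4   q5 
   q3     q0   q6 
   q4     q6   q7 
   q5     q7   q8 
   q6     q2   q9 
   q7     q9  q10 
   q8    q10  q11 
 * q9     q5  q12 
   q10   q12  q13 
   q11   q13   q3 
   q12    q8  q14 
   q13   q14   q0 
   q14   q11   q1 
(> = start, * = accepting)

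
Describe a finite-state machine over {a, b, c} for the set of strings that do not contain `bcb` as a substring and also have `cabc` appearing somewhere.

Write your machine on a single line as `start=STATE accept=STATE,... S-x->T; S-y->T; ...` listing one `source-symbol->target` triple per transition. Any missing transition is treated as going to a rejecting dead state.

start=s0; accept=s8,s10,s13; s0-a->s0; s0-b->s1; s0-c->s2; s1-a->s0; s1-b->s1; s1-c->s3; s2-a->s4; s2-b->s1; s2-c->s2; s3-a->s4; s3-b->s5; s3-c->s2; s4-a->s0; s4-b->s6; s4-c->s2; s5-a->s5; s5-b->s5; s5-c->s7; s6-a->s0; s6-b->s1; s6-c->s8; s7-a->s9; s7-b->s5; s7-c->s7; s8-a->s10; s8-b->s11; s8-c->s10; s9-a->s5; s9-b->s12; s9-c->s7; s10-a->s10; s10-b->s13; s10-c->s10; s11-a->s11; s11-b->s11; s11-c->s11; s12-a->s5; s12-b->s5; s12-c->s11; s13-a->s10; s13-b->s13; s13-c->s8

Run two small machines in parallel and take their product. One (4 states) tracks partial matches of the forbidden pattern `bcb`; the other (5 states) tracks whether and how much of `cabc` has been seen. Each combined state is a pair, one component from each; accept when both components accept.
14 states suffice.
          a    b    c  
>  s0     s0   s1   s2 
   s1     s0   s1   s3 
   s2     s4   s1   s2 
   s3     s4   s5   s2 
   s4     s0   s6   s2 
   s5     s5   s5   s7 
   s6     s0   s1   s8 
   s7     s9   s5   s7 
 * s8    s10  s11  s10 
   s9     s5  s12   s7 
 * s10   s10  s13  s10 
   s11   s11  s11  s11 
   s12    s5   s5  s11 
 * s13   s10  s13   s8 
(> = start, * = accepting)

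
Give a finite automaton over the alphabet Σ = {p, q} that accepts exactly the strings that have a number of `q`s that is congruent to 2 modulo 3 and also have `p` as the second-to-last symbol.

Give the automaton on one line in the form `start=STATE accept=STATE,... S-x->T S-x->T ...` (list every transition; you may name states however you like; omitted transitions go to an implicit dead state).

start=s0 accept=s4,s6 s0-p->s0 s0-q->s1 s1-p->s2 s1-q->s3 s2-p->s2 s2-q->s4 s3-p->s5 s3-q->s0 s4-p->s5 s4-q->s0 s5-p->s6 s5-q->s0 s6-p->s6 s6-q->s0

Handle the two conditions separately and then intersect. One (3 states) tracks the count of `q`s modulo 3; the other (7 states) tracks the last 2 symbols read. Each combined state is a pair, one component from each; accept when both components accept. After merging equivalent states the machine shrinks.
A 7-state machine:
        p   q  
>  s0   s0  s1 
   s1   s2  s3 
   s2   s2  s4 
   s3   s5  s0 
 * s4   s5  s0 
   s5   s6  s0 
 * s6   s6  s0 
(> = start, * = accepting)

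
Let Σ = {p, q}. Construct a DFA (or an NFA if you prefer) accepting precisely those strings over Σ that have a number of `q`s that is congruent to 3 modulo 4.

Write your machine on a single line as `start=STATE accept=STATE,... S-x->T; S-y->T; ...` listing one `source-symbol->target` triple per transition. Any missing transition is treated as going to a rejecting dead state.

The only thing that matters is how many `q`s have appeared, reduced mod 4. Use one state per residue: s0 for 0, …, s3 for 3. Reading `q` moves to the next residue; anything else stays put. s3 is accepting.
A 4-state machine:
        p   q  
>  s0   s0  s1 
   s1   s1  s2 
   s2   s2  s3 
 * s3   s3  s0 
(> = start, * = accepting)

start=s0; accept=s3; s0-p->s0; s0-q->s1; s1-p->s1; s1-q->s2; s2-p->s2; s2-q->s3; s3-p->s3; s3-q->s0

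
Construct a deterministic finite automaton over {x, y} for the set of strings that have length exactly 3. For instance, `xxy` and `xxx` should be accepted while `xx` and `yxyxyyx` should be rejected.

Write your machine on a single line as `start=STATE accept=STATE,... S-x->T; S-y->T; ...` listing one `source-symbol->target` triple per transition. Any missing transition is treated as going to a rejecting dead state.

start=A; accept=D; A-x->B; A-y->B; B-x->C; B-y->C; C-x->D; C-y->D; D-x->E; D-y->E; E-x->E; E-y->E

We only need to distinguish lengths 0, 1, …, 3, and '>3'. Chain A → B → C → D → E on every symbol, with E looping. Accepting states: {D}.
A 5-state machine:
       x  y 
>  A   B  B 
   B   C  C 
   C   D  D 
 * D   E  E 
   E   E  E 
(> = start, * = accepting)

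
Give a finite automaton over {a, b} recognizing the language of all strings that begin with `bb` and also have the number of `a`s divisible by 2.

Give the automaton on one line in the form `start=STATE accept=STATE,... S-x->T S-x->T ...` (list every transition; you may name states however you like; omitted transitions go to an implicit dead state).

start=q0 accept=q3 q0-a->q1 q0-b->q2 q1-a->q1 q1-b->q1 q2-a->q1 q2-b->q3 q3-a->q4 q3-b->q3 q4-a->q3 q4-b->q4

Build one automaton per condition and run them in lockstep. One (4 states) tracks whether the input so far still matches the prefix `bb`; the other (2 states) tracks the count of `a`s modulo 2. Each combined state is a pair, one component from each; accept when both components accept. Minimizing collapses redundant product states.
A 5-state machine:
        a   b  
>  q0   q1  q2 
   q1   q1  q1 
   q2   q1  q3 
 * q3   q4  q3 
   q4   q3  q4 
(> = start, * = accepting)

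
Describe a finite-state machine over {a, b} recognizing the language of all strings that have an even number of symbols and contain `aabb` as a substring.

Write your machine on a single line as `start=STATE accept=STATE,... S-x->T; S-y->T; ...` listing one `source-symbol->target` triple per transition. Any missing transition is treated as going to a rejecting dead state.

start=S0; accept=S8; S0-a->S1; S0-b->S2; S1-a->S3; S1-b->S0; S2-a->S4; S2-b->S0; S3-a->S5; S3-b->S6; S4-a->S5; S4-b->S2; S5-a->S3; S5-b->S7; S6-a->S4; S6-b->S8; S7-a->S1; S7-b->S9; S8-a->S9; S8-b->S9; S9-a->S8; S9-b->S8

Build one automaton per condition and run them in lockstep. The first has 2 states tracking the input length modulo 2; the second has 5 states tracking whether and how much of `aabb` has been seen. A product state is a pair (one from each), accepting exactly when both do.
With 10 states:
        a   b  
>  S0   S1  S2 
   S1   S3  S0 
   S2   S4  S0 
   S3   S5  S6 
   S4   S5  S2 
   S5   S3  S7 
   S6   S4  S8 
   S7   S1  S9 
 * S8   S9  S9 
   S9   S8  S8 
(> = start, * = accepting)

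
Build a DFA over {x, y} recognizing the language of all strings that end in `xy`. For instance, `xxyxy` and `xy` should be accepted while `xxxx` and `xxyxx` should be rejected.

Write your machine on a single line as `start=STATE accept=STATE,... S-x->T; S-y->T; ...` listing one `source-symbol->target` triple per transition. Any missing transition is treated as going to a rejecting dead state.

Let each state record the length of the longest suffix of the input read so far that is also a prefix of `xy`. B means the last symbol is `x`; C means the last 2 symbols are `xy`. Accept only at C, where the string currently ends in `xy`.
A 3-state machine:
       x  y 
>  A   B  A 
   B   B  C 
 * C   B  A 
(> = start, * = accepting)

start=A; accept=C; A-x->B; A-y->A; B-x->B; B-y->C; C-x->B; C-y->A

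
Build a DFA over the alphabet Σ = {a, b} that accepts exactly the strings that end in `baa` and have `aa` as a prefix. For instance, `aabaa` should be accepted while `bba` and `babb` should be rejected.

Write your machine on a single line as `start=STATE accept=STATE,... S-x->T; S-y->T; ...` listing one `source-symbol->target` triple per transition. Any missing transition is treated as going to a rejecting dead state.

start=q0; accept=q6; q0-a->q1; q0-b->q2; q1-a->q3; q1-b->q2; q2-a->q2; q2-b->q2; q3-a->q3; q3-b->q4; q4-a->q5; q4-b->q4; q5-a->q6; q5-b->q4; q6-a->q3; q6-b->q4

Handle the two conditions separately and then intersect. The first has 4 states tracking how much of the suffix `baa` has currently been matched; the second has 4 states tracking whether the input so far still matches the prefix `aa`. A product state is a pair (one from each), accepting exactly when both do. Equivalent product states are then merged.
A 7-state machine:
        a   b  
>  q0   q1  q2 
   q1   q3  q2 
   q2   q2  q2 
   q3   q3  q4 
   q4   q5  q4 
   q5   q6  q4 
 * q6   q3  q4 
(> = start, * = accepting)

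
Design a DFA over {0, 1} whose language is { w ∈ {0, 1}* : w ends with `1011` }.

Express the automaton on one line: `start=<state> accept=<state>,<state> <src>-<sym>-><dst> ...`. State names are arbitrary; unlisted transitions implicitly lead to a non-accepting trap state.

Remember how much of `1011` the current input suffix matches. State A means no match yet; B means the last symbol is `1`; C means the last 2 symbols are `10`; D means the last 3 symbols are `101`; E means the last 4 symbols are `1011`. Only E accepts. On a mismatch, fall back to the longest proper suffix that is still a prefix of `1011`.
       0  1 
>  A   A  B 
   B   C  B 
   C   A  D 
   D   C  E 
 * E   C  B 
(> = start, * = accepting)

start=A accept=E A-0->A A-1->B B-0->C B-1->B C-0->A C-1->D D-0->C D-1->E E-0->C E-1->B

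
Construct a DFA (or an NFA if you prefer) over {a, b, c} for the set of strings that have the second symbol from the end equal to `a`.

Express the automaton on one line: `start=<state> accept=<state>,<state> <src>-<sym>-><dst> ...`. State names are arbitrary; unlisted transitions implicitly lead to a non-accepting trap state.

start=S0 accept=S4,S5,S6 S0-a->S1 S0-b->S2 S0-c->S3 S1-a->S4 S1-b->S5 S1-c->S6 S2-a->S7 S2-b->S8 S2-c->S9 S3-a->S10 S3-b->S11 S3-c->S12 S4-a->S4 S4-b->S5 S4-c->S6 S5-a->S7 S5-b->S8 S5-c->S9 S6-a->S10 S6-b->S11 S6-c->S12 S7-a->S4 S7-b->S5 S7-c->S6 S8-a->S7 S8-b->S8 S8-c->S9 S9-a->S10 S9-b->S11 S9-c->S12 S10-a->S4 S10-b->S5 S10-c->S6 S11-a->S7 S11-b->S8 S11-c->S9 S12-a->S10 S12-b->S11 S12-c->S12

A DFA must remember the last 2 symbols (since which symbol is second-to-last isn't known until the input ends). Use one state per possible window of the last ≤2 symbols; accept from those whose window starts with `a`.
With 13 states:
          a    b    c  
>  S0     S1   S2   S3 
   S1     S4   S5   S6 
   S2     S7   S8   S9 
   S3    S10  S11  S12 
 * S4     S4   S5   S6 
 * S5     S7   S8   S9 
 * S6    S10  S11  S12 
   S7     S4   S5   S6 
   S8     S7   S8   S9 
   S9    S10  S11  S12 
   S10    S4   S5   S6 
   S11    S7   S8   S9 
   S12   S10  S11  S12 
(> = start, * = accepting)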